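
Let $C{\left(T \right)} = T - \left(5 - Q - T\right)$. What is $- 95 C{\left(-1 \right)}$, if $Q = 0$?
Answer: $665$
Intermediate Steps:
$C{\left(T \right)} = -5 + 2 T$ ($C{\left(T \right)} = T + \left(\left(0 + T\right) - 5\right) = T + \left(T - 5\right) = T + \left(-5 + T\right) = -5 + 2 T$)
$- 95 C{\left(-1 \right)} = - 95 \left(-5 + 2 \left(-1\right)\right) = - 95 \left(-5 - 2\right) = \left(-95\right) \left(-7\right) = 665$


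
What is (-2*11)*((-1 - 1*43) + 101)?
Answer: -1254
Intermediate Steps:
(-2*11)*((-1 - 1*43) + 101) = -22*((-1 - 43) + 101) = -22*(-44 + 101) = -22*57 = -1254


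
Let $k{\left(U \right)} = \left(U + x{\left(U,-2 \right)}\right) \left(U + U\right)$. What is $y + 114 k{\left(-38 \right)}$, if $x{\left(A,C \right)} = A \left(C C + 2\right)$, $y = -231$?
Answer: $2304393$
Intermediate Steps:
$x{\left(A,C \right)} = A \left(2 + C^{2}\right)$ ($x{\left(A,C \right)} = A \left(C^{2} + 2\right) = A \left(2 + C^{2}\right)$)
$k{\left(U \right)} = 14 U^{2}$ ($k{\left(U \right)} = \left(U + U \left(2 + \left(-2\right)^{2}\right)\right) \left(U + U\right) = \left(U + U \left(2 + 4\right)\right) 2 U = \left(U + U 6\right) 2 U = \left(U + 6 U\right) 2 U = 7 U 2 U = 14 U^{2}$)
$y + 114 k{\left(-38 \right)} = -231 + 114 \cdot 14 \left(-38\right)^{2} = -231 + 114 \cdot 14 \cdot 1444 = -231 + 114 \cdot 20216 = -231 + 2304624 = 2304393$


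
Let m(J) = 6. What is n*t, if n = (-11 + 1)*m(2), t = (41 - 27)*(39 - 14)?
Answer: -21000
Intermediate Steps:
t = 350 (t = 14*25 = 350)
n = -60 (n = (-11 + 1)*6 = -10*6 = -60)
n*t = -60*350 = -21000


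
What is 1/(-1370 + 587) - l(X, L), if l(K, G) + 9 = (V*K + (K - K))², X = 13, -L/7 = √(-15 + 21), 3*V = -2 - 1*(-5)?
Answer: -125281/783 ≈ -160.00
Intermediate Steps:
V = 1 (V = (-2 - 1*(-5))/3 = (-2 + 5)/3 = (⅓)*3 = 1)
L = -7*√6 (L = -7*√(-15 + 21) = -7*√6 ≈ -17.146)
l(K, G) = -9 + K² (l(K, G) = -9 + (1*K + (K - K))² = -9 + (K + 0)² = -9 + K²)
1/(-1370 + 587) - l(X, L) = 1/(-1370 + 587) - (-9 + 13²) = 1/(-783) - (-9 + 169) = -1/783 - 1*160 = -1/783 - 160 = -125281/783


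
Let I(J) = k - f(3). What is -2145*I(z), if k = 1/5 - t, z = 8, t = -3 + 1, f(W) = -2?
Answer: -9009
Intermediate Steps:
t = -2
k = 11/5 (k = 1/5 - 1*(-2) = ⅕ + 2 = 11/5 ≈ 2.2000)
I(J) = 21/5 (I(J) = 11/5 - 1*(-2) = 11/5 + 2 = 21/5)
-2145*I(z) = -2145*21/5 = -9009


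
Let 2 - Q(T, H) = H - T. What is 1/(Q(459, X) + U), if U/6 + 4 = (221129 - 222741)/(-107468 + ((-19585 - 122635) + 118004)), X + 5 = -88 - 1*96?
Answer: 32921/20610964 ≈ 0.0015973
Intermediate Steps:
X = -189 (X = -5 + (-88 - 1*96) = -5 + (-88 - 96) = -5 - 184 = -189)
Q(T, H) = 2 + T - H (Q(T, H) = 2 - (H - T) = 2 + (T - H) = 2 + T - H)
U = -787686/32921 (U = -24 + 6*((221129 - 222741)/(-107468 + ((-19585 - 122635) + 118004))) = -24 + 6*(-1612/(-107468 + (-142220 + 118004))) = -24 + 6*(-1612/(-107468 - 24216)) = -24 + 6*(-1612/(-131684)) = -24 + 6*(-1612*(-1/131684)) = -24 + 6*(403/32921) = -24 + 2418/32921 = -787686/32921 ≈ -23.927)
1/(Q(459, X) + U) = 1/((2 + 459 - 1*(-189)) - 787686/32921) = 1/((2 + 459 + 189) - 787686/32921) = 1/(650 - 787686/32921) = 1/(20610964/32921) = 32921/20610964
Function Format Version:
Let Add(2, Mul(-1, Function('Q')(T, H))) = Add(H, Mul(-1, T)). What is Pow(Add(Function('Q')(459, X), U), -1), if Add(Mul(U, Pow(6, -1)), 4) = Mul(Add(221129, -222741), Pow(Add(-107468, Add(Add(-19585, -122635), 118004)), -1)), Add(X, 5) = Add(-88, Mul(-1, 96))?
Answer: Rational(32921, 20610964) ≈ 0.0015973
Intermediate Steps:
X = -189 (X = Add(-5, Add(-88, Mul(-1, 96))) = Add(-5, Add(-88, -96)) = Add(-5, -184) = -189)
Function('Q')(T, H) = Add(2, T, Mul(-1, H)) (Function('Q')(T, H) = Add(2, Mul(-1, Add(H, Mul(-1, T)))) = Add(2, Add(T, Mul(-1, H))) = Add(2, T, Mul(-1, H)))
U = Rational(-787686, 32921) (U = Add(-24, Mul(6, Mul(Add(221129, -222741), Pow(Add(-107468, Add(Add(-19585, -122635), 118004)), -1)))) = Add(-24, Mul(6, Mul(-1612, Pow(Add(-107468, Add(-142220, 118004)), -1)))) = Add(-24, Mul(6, Mul(-1612, Pow(Add(-107468, -24216), -1)))) = Add(-24, Mul(6, Mul(-1612, Pow(-131684, -1)))) = Add(-24, Mul(6, Mul(-1612, Rational(-1, 131684)))) = Add(-24, Mul(6, Rational(403, 32921))) = Add(-24, Rational(2418, 32921)) = Rational(-787686, 32921) ≈ -23.927)
Pow(Add(Function('Q')(459, X), U), -1) = Pow(Add(Add(2, 459, Mul(-1, -189)), Rational(-787686, 32921)), -1) = Pow(Add(Add(2, 459, 189), Rational(-787686, 32921)), -1) = Pow(Add(650, Rational(-787686, 32921)), -1) = Pow(Rational(20610964, 32921), -1) = Rational(32921, 20610964)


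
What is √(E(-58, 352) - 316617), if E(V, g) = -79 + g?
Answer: 14*I*√1614 ≈ 562.44*I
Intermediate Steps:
√(E(-58, 352) - 316617) = √((-79 + 352) - 316617) = √(273 - 316617) = √(-316344) = 14*I*√1614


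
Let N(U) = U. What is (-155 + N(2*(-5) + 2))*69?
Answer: -11247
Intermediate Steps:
(-155 + N(2*(-5) + 2))*69 = (-155 + (2*(-5) + 2))*69 = (-155 + (-10 + 2))*69 = (-155 - 8)*69 = -163*69 = -11247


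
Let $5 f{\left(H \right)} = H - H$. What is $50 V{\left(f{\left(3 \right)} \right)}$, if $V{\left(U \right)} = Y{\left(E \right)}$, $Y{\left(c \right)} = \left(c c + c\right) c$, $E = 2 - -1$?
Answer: $1800$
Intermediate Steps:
$f{\left(H \right)} = 0$ ($f{\left(H \right)} = \frac{H - H}{5} = \frac{1}{5} \cdot 0 = 0$)
$E = 3$ ($E = 2 + 1 = 3$)
$Y{\left(c \right)} = c \left(c + c^{2}\right)$ ($Y{\left(c \right)} = \left(c^{2} + c\right) c = \left(c + c^{2}\right) c = c \left(c + c^{2}\right)$)
$V{\left(U \right)} = 36$ ($V{\left(U \right)} = 3^{2} \left(1 + 3\right) = 9 \cdot 4 = 36$)
$50 V{\left(f{\left(3 \right)} \right)} = 50 \cdot 36 = 1800$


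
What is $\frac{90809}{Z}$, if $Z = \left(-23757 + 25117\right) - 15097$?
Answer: $- \frac{90809}{13737} \approx -6.6105$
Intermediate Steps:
$Z = -13737$ ($Z = 1360 - 15097 = -13737$)
$\frac{90809}{Z} = \frac{90809}{-13737} = 90809 \left(- \frac{1}{13737}\right) = - \frac{90809}{13737}$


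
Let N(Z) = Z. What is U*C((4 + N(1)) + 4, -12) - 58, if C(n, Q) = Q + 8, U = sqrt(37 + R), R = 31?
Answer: -58 - 8*sqrt(17) ≈ -90.985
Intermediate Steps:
U = 2*sqrt(17) (U = sqrt(37 + 31) = sqrt(68) = 2*sqrt(17) ≈ 8.2462)
C(n, Q) = 8 + Q
U*C((4 + N(1)) + 4, -12) - 58 = (2*sqrt(17))*(8 - 12) - 58 = (2*sqrt(17))*(-4) - 58 = -8*sqrt(17) - 58 = -58 - 8*sqrt(17)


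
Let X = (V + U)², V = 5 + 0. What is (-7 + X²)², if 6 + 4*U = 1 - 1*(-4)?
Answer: 16519703841/65536 ≈ 2.5207e+5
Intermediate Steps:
V = 5
U = -¼ (U = -3/2 + (1 - 1*(-4))/4 = -3/2 + (1 + 4)/4 = -3/2 + (¼)*5 = -3/2 + 5/4 = -¼ ≈ -0.25000)
X = 361/16 (X = (5 - ¼)² = (19/4)² = 361/16 ≈ 22.563)
(-7 + X²)² = (-7 + (361/16)²)² = (-7 + 130321/256)² = (128529/256)² = 16519703841/65536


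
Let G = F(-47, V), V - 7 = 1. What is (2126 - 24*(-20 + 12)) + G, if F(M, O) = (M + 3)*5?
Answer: 2098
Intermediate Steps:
V = 8 (V = 7 + 1 = 8)
F(M, O) = 15 + 5*M (F(M, O) = (3 + M)*5 = 15 + 5*M)
G = -220 (G = 15 + 5*(-47) = 15 - 235 = -220)
(2126 - 24*(-20 + 12)) + G = (2126 - 24*(-20 + 12)) - 220 = (2126 - 24*(-8)) - 220 = (2126 + 192) - 220 = 2318 - 220 = 2098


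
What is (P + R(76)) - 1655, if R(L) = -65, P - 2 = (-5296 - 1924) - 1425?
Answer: -10363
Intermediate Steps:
P = -8643 (P = 2 + ((-5296 - 1924) - 1425) = 2 + (-7220 - 1425) = 2 - 8645 = -8643)
(P + R(76)) - 1655 = (-8643 - 65) - 1655 = -8708 - 1655 = -10363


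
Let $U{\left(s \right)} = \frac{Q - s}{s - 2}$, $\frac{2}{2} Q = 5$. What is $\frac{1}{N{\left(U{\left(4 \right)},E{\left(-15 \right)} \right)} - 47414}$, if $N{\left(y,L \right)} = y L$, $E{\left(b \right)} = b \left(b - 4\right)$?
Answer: $- \frac{2}{94543} \approx -2.1154 \cdot 10^{-5}$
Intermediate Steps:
$Q = 5$
$E{\left(b \right)} = b \left(-4 + b\right)$
$U{\left(s \right)} = \frac{5 - s}{-2 + s}$ ($U{\left(s \right)} = \frac{5 - s}{s - 2} = \frac{5 - s}{-2 + s}$)
$N{\left(y,L \right)} = L y$
$\frac{1}{N{\left(U{\left(4 \right)},E{\left(-15 \right)} \right)} - 47414} = \frac{1}{- 15 \left(-4 - 15\right) \frac{5 - 4}{-2 + 4} - 47414} = \frac{1}{\left(-15\right) \left(-19\right) \frac{5 - 4}{2} - 47414} = \frac{1}{285 \cdot \frac{1}{2} \cdot 1 - 47414} = \frac{1}{285 \cdot \frac{1}{2} - 47414} = \frac{1}{\frac{285}{2} - 47414} = \frac{1}{- \frac{94543}{2}} = - \frac{2}{94543}$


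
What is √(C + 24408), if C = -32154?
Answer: I*√7746 ≈ 88.011*I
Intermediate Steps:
√(C + 24408) = √(-32154 + 24408) = √(-7746) = I*√7746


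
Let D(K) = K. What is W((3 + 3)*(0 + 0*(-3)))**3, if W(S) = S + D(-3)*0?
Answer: 0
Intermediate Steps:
W(S) = S (W(S) = S - 3*0 = S + 0 = S)
W((3 + 3)*(0 + 0*(-3)))**3 = ((3 + 3)*(0 + 0*(-3)))**3 = (6*(0 + 0))**3 = (6*0)**3 = 0**3 = 0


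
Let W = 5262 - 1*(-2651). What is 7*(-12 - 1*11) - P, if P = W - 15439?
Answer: 7365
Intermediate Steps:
W = 7913 (W = 5262 + 2651 = 7913)
P = -7526 (P = 7913 - 15439 = -7526)
7*(-12 - 1*11) - P = 7*(-12 - 1*11) - 1*(-7526) = 7*(-12 - 11) + 7526 = 7*(-23) + 7526 = -161 + 7526 = 7365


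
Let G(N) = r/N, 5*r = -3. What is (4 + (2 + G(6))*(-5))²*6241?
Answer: 755161/4 ≈ 1.8879e+5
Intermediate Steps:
r = -⅗ (r = (⅕)*(-3) = -⅗ ≈ -0.60000)
G(N) = -3/(5*N)
(4 + (2 + G(6))*(-5))²*6241 = (4 + (2 - ⅗/6)*(-5))²*6241 = (4 + (2 - ⅗*⅙)*(-5))²*6241 = (4 + (2 - ⅒)*(-5))²*6241 = (4 + (19/10)*(-5))²*6241 = (4 - 19/2)²*6241 = (-11/2)²*6241 = (121/4)*6241 = 755161/4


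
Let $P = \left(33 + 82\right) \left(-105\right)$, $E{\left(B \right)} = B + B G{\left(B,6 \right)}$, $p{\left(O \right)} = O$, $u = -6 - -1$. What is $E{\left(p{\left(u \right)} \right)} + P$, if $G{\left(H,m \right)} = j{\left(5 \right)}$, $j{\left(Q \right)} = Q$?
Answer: $-12105$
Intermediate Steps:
$u = -5$ ($u = -6 + 1 = -5$)
$G{\left(H,m \right)} = 5$
$E{\left(B \right)} = 6 B$ ($E{\left(B \right)} = B + B 5 = B + 5 B = 6 B$)
$P = -12075$ ($P = 115 \left(-105\right) = -12075$)
$E{\left(p{\left(u \right)} \right)} + P = 6 \left(-5\right) - 12075 = -30 - 12075 = -12105$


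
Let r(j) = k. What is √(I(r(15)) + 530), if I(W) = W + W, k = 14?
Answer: 3*√62 ≈ 23.622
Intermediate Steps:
r(j) = 14
I(W) = 2*W
√(I(r(15)) + 530) = √(2*14 + 530) = √(28 + 530) = √558 = 3*√62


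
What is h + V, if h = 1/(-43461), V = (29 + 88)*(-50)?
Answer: -254246851/43461 ≈ -5850.0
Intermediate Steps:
V = -5850 (V = 117*(-50) = -5850)
h = -1/43461 ≈ -2.3009e-5
h + V = -1/43461 - 5850 = -254246851/43461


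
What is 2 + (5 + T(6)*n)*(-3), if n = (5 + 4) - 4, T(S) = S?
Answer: -103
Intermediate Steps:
n = 5 (n = 9 - 4 = 5)
2 + (5 + T(6)*n)*(-3) = 2 + (5 + 6*5)*(-3) = 2 + (5 + 30)*(-3) = 2 + 35*(-3) = 2 - 105 = -103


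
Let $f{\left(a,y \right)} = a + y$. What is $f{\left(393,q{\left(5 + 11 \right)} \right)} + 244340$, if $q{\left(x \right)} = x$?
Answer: $244749$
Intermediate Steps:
$f{\left(393,q{\left(5 + 11 \right)} \right)} + 244340 = \left(393 + \left(5 + 11\right)\right) + 244340 = \left(393 + 16\right) + 244340 = 409 + 244340 = 244749$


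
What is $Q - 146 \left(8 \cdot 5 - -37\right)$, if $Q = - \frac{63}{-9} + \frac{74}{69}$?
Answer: $- \frac{775141}{69} \approx -11234.0$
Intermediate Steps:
$Q = \frac{557}{69}$ ($Q = \left(-63\right) \left(- \frac{1}{9}\right) + 74 \cdot \frac{1}{69} = 7 + \frac{74}{69} = \frac{557}{69} \approx 8.0725$)
$Q - 146 \left(8 \cdot 5 - -37\right) = \frac{557}{69} - 146 \left(8 \cdot 5 - -37\right) = \frac{557}{69} - 146 \left(40 + 37\right) = \frac{557}{69} - 11242 = - \frac{775141}{69}$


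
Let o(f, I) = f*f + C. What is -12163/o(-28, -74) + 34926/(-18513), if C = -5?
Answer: -84126991/4807209 ≈ -17.500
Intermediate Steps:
o(f, I) = -5 + f² (o(f, I) = f*f - 5 = f² - 5 = -5 + f²)
-12163/o(-28, -74) + 34926/(-18513) = -12163/(-5 + (-28)²) + 34926/(-18513) = -12163/(-5 + 784) + 34926*(-1/18513) = -12163/779 - 11642/6171 = -84126991/4807209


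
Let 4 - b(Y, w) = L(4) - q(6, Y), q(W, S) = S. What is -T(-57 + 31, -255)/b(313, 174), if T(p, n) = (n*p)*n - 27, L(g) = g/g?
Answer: 1690677/316 ≈ 5350.2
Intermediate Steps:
L(g) = 1
b(Y, w) = 3 + Y (b(Y, w) = 4 - (1 - Y) = 4 + (-1 + Y) = 3 + Y)
T(p, n) = -27 + p*n² (T(p, n) = p*n² - 27 = -27 + p*n²)
-T(-57 + 31, -255)/b(313, 174) = -(-27 + (-57 + 31)*(-255)²)/(3 + 313) = -(-27 - 26*65025)/316 = -(-27 - 1690650)/316 = -(-1690677)/316 = -1*(-1690677/316) = 1690677/316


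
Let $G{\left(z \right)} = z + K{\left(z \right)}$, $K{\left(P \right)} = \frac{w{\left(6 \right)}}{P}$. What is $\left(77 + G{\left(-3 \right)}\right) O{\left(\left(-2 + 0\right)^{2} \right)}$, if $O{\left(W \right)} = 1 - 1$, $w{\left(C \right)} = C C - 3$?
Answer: $0$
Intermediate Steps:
$w{\left(C \right)} = -3 + C^{2}$ ($w{\left(C \right)} = C^{2} - 3 = -3 + C^{2}$)
$K{\left(P \right)} = \frac{33}{P}$ ($K{\left(P \right)} = \frac{-3 + 6^{2}}{P} = \frac{-3 + 36}{P} = \frac{33}{P}$)
$G{\left(z \right)} = z + \frac{33}{z}$
$O{\left(W \right)} = 0$
$\left(77 + G{\left(-3 \right)}\right) O{\left(\left(-2 + 0\right)^{2} \right)} = \left(77 + \left(-3 + \frac{33}{-3}\right)\right) 0 = \left(77 + \left(-3 + 33 \left(- \frac{1}{3}\right)\right)\right) 0 = \left(77 - 14\right) 0 = 63 \cdot 0 = 0$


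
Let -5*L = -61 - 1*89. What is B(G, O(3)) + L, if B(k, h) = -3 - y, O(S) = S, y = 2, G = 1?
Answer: 25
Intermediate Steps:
B(k, h) = -5 (B(k, h) = -3 - 1*2 = -3 - 2 = -5)
L = 30 (L = -(-61 - 1*89)/5 = -(-61 - 89)/5 = -⅕*(-150) = 30)
B(G, O(3)) + L = -5 + 30 = 25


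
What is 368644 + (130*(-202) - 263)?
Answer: 342121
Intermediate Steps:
368644 + (130*(-202) - 263) = 368644 + (-26260 - 263) = 368644 - 26523 = 342121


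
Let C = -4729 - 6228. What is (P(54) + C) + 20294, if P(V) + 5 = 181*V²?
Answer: 537128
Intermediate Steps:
P(V) = -5 + 181*V²
C = -10957
(P(54) + C) + 20294 = ((-5 + 181*54²) - 10957) + 20294 = ((-5 + 181*2916) - 10957) + 20294 = ((-5 + 527796) - 10957) + 20294 = (527791 - 10957) + 20294 = 516834 + 20294 = 537128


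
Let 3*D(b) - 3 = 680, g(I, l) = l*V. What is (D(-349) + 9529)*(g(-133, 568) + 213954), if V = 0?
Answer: 2087477860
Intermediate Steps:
g(I, l) = 0 (g(I, l) = l*0 = 0)
D(b) = 683/3 (D(b) = 1 + (1/3)*680 = 1 + 680/3 = 683/3)
(D(-349) + 9529)*(g(-133, 568) + 213954) = (683/3 + 9529)*(0 + 213954) = (29270/3)*213954 = 2087477860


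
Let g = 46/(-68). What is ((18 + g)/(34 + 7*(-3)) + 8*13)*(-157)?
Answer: -7309449/442 ≈ -16537.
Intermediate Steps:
g = -23/34 (g = 46*(-1/68) = -23/34 ≈ -0.67647)
((18 + g)/(34 + 7*(-3)) + 8*13)*(-157) = ((18 - 23/34)/(34 + 7*(-3)) + 8*13)*(-157) = (589/(34*(34 - 21)) + 104)*(-157) = ((589/34)/13 + 104)*(-157) = ((589/34)*(1/13) + 104)*(-157) = (589/442 + 104)*(-157) = (46557/442)*(-157) = -7309449/442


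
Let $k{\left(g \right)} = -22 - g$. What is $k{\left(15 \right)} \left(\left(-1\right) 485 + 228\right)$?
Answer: $9509$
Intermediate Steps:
$k{\left(15 \right)} \left(\left(-1\right) 485 + 228\right) = \left(-22 - 15\right) \left(\left(-1\right) 485 + 228\right) = \left(-22 - 15\right) \left(-485 + 228\right) = \left(-37\right) \left(-257\right) = 9509$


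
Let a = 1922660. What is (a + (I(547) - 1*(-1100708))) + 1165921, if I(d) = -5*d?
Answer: 4186554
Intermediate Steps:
(a + (I(547) - 1*(-1100708))) + 1165921 = (1922660 + (-5*547 - 1*(-1100708))) + 1165921 = (1922660 + (-2735 + 1100708)) + 1165921 = (1922660 + 1097973) + 1165921 = 3020633 + 1165921 = 4186554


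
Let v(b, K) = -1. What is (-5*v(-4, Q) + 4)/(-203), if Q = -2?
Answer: -9/203 ≈ -0.044335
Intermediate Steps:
(-5*v(-4, Q) + 4)/(-203) = (-5*(-1) + 4)/(-203) = (5 + 4)*(-1/203) = 9*(-1/203) = -9/203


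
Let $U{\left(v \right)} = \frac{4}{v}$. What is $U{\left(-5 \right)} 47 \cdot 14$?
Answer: $- \frac{2632}{5} \approx -526.4$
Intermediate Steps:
$U{\left(-5 \right)} 47 \cdot 14 = \frac{4}{-5} \cdot 47 \cdot 14 = 4 \left(- \frac{1}{5}\right) 47 \cdot 14 = \left(- \frac{4}{5}\right) 47 \cdot 14 = \left(- \frac{188}{5}\right) 14 = - \frac{2632}{5}$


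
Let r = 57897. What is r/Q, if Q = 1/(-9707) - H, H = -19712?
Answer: 62445131/21260487 ≈ 2.9371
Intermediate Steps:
Q = 191344383/9707 (Q = 1/(-9707) - 1*(-19712) = -1/9707 + 19712 = 191344383/9707 ≈ 19712.)
r/Q = 57897/(191344383/9707) = 57897*(9707/191344383) = 62445131/21260487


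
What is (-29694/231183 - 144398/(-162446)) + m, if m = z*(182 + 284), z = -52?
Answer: -151666371830011/6259125603 ≈ -24231.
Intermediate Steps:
m = -24232 (m = -52*(182 + 284) = -52*466 = -24232)
(-29694/231183 - 144398/(-162446)) + m = (-29694/231183 - 144398/(-162446)) - 24232 = (-29694*1/231183 - 144398*(-1/162446)) - 24232 = (-9898/77061 + 72199/81223) - 24232 = 4759781885/6259125603 - 24232 = -151666371830011/6259125603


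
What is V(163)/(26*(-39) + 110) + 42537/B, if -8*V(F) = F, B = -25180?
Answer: -75880811/45525440 ≈ -1.6668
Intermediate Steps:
V(F) = -F/8
V(163)/(26*(-39) + 110) + 42537/B = (-⅛*163)/(26*(-39) + 110) + 42537/(-25180) = -163/(8*(-1014 + 110)) + 42537*(-1/25180) = -163/8/(-904) - 42537/25180 = -163/8*(-1/904) - 42537/25180 = 163/7232 - 42537/25180 = -75880811/45525440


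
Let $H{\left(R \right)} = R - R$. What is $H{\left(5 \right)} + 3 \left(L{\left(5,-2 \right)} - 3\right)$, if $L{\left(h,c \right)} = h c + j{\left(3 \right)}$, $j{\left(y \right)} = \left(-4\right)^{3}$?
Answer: $-231$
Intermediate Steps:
$H{\left(R \right)} = 0$
$j{\left(y \right)} = -64$
$L{\left(h,c \right)} = -64 + c h$ ($L{\left(h,c \right)} = h c - 64 = c h - 64 = -64 + c h$)
$H{\left(5 \right)} + 3 \left(L{\left(5,-2 \right)} - 3\right) = 0 + 3 \left(\left(-64 - 10\right) - 3\right) = 0 + 3 \left(-74 - 3\right) = 0 + 3 \left(-77\right) = 0 - 231 = -231$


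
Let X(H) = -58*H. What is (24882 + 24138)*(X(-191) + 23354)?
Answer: 1687856640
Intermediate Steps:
(24882 + 24138)*(X(-191) + 23354) = (24882 + 24138)*(-58*(-191) + 23354) = 49020*(11078 + 23354) = 49020*34432 = 1687856640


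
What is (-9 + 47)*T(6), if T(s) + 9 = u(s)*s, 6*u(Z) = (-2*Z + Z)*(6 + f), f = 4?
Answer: -2622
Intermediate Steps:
u(Z) = -5*Z/3 (u(Z) = ((-2*Z + Z)*(6 + 4))/6 = (-Z*10)/6 = (-10*Z)/6 = -5*Z/3)
T(s) = -9 - 5*s²/3 (T(s) = -9 + (-5*s/3)*s = -9 - 5*s²/3)
(-9 + 47)*T(6) = (-9 + 47)*(-9 - 5/3*6²) = 38*(-9 - 5/3*36) = 38*(-9 - 60) = 38*(-69) = -2622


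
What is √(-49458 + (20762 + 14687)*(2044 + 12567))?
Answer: √517895881 ≈ 22757.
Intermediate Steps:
√(-49458 + (20762 + 14687)*(2044 + 12567)) = √(-49458 + 35449*14611) = √(-49458 + 517945339) = √517895881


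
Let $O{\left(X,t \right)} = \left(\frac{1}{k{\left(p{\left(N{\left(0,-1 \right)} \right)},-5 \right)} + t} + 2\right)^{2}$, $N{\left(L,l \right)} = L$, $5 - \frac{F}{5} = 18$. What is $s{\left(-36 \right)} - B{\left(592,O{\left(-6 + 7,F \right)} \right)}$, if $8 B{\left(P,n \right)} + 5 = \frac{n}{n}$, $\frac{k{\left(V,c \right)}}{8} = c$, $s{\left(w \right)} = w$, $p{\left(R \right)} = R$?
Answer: $- \frac{71}{2} \approx -35.5$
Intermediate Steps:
$F = -65$ ($F = 25 - 90 = -65$)
$k{\left(V,c \right)} = 8 c$
$O{\left(X,t \right)} = \left(2 + \frac{1}{-40 + t}\right)^{2}$ ($O{\left(X,t \right)} = \left(\frac{1}{8 \left(-5\right) + t} + 2\right)^{2} = \left(\frac{1}{-40 + t} + 2\right)^{2} = \left(2 + \frac{1}{-40 + t}\right)^{2}$)
$B{\left(P,n \right)} = - \frac{1}{2}$ ($B{\left(P,n \right)} = - \frac{5}{8} + \frac{n \frac{1}{n}}{8} = - \frac{5}{8} + \frac{1}{8} \cdot 1 = - \frac{5}{8} + \frac{1}{8} = - \frac{1}{2}$)
$s{\left(-36 \right)} - B{\left(592,O{\left(-6 + 7,F \right)} \right)} = -36 - - \frac{1}{2} = -36 + \frac{1}{2} = - \frac{71}{2}$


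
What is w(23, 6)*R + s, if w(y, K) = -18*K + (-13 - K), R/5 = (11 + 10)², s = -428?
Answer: -280463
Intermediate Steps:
R = 2205 (R = 5*(11 + 10)² = 5*21² = 5*441 = 2205)
w(y, K) = -13 - 19*K
w(23, 6)*R + s = (-13 - 19*6)*2205 - 428 = (-13 - 114)*2205 - 428 = -127*2205 - 428 = -280035 - 428 = -280463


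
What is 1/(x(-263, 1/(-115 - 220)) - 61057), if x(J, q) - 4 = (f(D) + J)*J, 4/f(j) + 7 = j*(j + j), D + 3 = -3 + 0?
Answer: 65/526488 ≈ 0.00012346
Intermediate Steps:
D = -6 (D = -3 + (-3 + 0) = -3 - 3 = -6)
f(j) = 4/(-7 + 2*j**2) (f(j) = 4/(-7 + j*(j + j)) = 4/(-7 + j*(2*j)) = 4/(-7 + 2*j**2))
x(J, q) = 4 + J*(4/65 + J) (x(J, q) = 4 + (4/(-7 + 2*(-6)**2) + J)*J = 4 + (4/(-7 + 2*36) + J)*J = 4 + (4/(-7 + 72) + J)*J = 4 + (4/65 + J)*J = 4 + J*(4/65 + J))
1/(x(-263, 1/(-115 - 220)) - 61057) = 1/((4 + (-263)**2 + (4/65)*(-263)) - 61057) = 1/((4 + 69169 - 1052/65) - 61057) = 1/(4495193/65 - 61057) = 1/(526488/65) = 65/526488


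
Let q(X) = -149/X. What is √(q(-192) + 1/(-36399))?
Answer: √65800401447/291192 ≈ 0.88092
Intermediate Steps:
√(q(-192) + 1/(-36399)) = √(-149/(-192) + 1/(-36399)) = √(-149*(-1/192) - 1/36399) = √(149/192 - 1/36399) = √(1807753/2329536) = √65800401447/291192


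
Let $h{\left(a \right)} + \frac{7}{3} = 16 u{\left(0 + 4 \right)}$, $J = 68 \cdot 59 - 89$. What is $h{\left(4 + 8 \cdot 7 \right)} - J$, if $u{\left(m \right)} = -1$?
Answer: $- \frac{11824}{3} \approx -3941.3$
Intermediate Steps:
$J = 3923$ ($J = 4012 - 89 = 3923$)
$h{\left(a \right)} = - \frac{55}{3}$ ($h{\left(a \right)} = - \frac{7}{3} + 16 \left(-1\right) = - \frac{7}{3} - 16 = - \frac{55}{3}$)
$h{\left(4 + 8 \cdot 7 \right)} - J = - \frac{55}{3} - 3923 = - \frac{11824}{3}$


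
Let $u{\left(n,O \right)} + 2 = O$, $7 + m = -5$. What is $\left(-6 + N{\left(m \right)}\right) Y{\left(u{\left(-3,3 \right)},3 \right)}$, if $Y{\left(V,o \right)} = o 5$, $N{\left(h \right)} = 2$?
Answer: $-60$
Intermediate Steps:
$m = -12$ ($m = -7 - 5 = -12$)
$u{\left(n,O \right)} = -2 + O$
$Y{\left(V,o \right)} = 5 o$
$\left(-6 + N{\left(m \right)}\right) Y{\left(u{\left(-3,3 \right)},3 \right)} = \left(-6 + 2\right) 5 \cdot 3 = \left(-4\right) 15 = -60$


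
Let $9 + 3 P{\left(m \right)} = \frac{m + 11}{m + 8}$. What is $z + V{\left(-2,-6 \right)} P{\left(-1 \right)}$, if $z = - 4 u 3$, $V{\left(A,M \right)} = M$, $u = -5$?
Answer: $\frac{526}{7} \approx 75.143$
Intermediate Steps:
$P{\left(m \right)} = -3 + \frac{11 + m}{3 \left(8 + m\right)}$ ($P{\left(m \right)} = -3 + \frac{\left(m + 11\right) \frac{1}{m + 8}}{3} = -3 + \frac{\left(11 + m\right) \frac{1}{8 + m}}{3} = -3 + \frac{\frac{1}{8 + m} \left(11 + m\right)}{3} = -3 + \frac{11 + m}{3 \left(8 + m\right)}$)
$z = 60$ ($z = \left(-4\right) \left(-5\right) 3 = 20 \cdot 3 = 60$)
$z + V{\left(-2,-6 \right)} P{\left(-1 \right)} = 60 - 6 \frac{-61 - -8}{3 \left(8 - 1\right)} = 60 - 6 \frac{-61 + 8}{3 \cdot 7} = 60 - 6 \cdot \frac{1}{3} \cdot \frac{1}{7} \left(-53\right) = 60 - - \frac{106}{7} = 60 + \frac{106}{7} = \frac{526}{7}$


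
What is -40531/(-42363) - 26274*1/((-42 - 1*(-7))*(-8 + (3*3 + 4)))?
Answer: 1120138387/7413525 ≈ 151.09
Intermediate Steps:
-40531/(-42363) - 26274*1/((-42 - 1*(-7))*(-8 + (3*3 + 4))) = -40531*(-1/42363) - 26274*1/((-42 + 7)*(-8 + (9 + 4))) = 40531/42363 - 26274*(-1/(35*(-8 + 13))) = 40531/42363 - 26274/((-35*5)) = 40531/42363 - 26274/(-175) = 40531/42363 - 26274*(-1/175) = 40531/42363 + 26274/175 = 1120138387/7413525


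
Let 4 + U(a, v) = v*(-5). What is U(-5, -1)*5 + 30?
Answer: 35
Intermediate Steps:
U(a, v) = -4 - 5*v (U(a, v) = -4 + v*(-5) = -4 - 5*v)
U(-5, -1)*5 + 30 = (-4 - 5*(-1))*5 + 30 = (-4 + 5)*5 + 30 = 1*5 + 30 = 5 + 30 = 35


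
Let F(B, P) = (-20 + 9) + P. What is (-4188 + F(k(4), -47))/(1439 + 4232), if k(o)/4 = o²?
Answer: -4246/5671 ≈ -0.74872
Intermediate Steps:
k(o) = 4*o²
F(B, P) = -11 + P
(-4188 + F(k(4), -47))/(1439 + 4232) = (-4188 + (-11 - 47))/(1439 + 4232) = (-4188 - 58)/5671 = -4246*1/5671 = -4246/5671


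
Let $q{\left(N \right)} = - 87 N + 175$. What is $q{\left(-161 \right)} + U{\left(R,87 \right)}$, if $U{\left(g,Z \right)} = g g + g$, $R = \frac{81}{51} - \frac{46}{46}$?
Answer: $\frac{4098868}{289} \approx 14183.0$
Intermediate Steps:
$R = \frac{10}{17}$ ($R = 81 \cdot \frac{1}{51} - 1 = \frac{27}{17} - 1 = \frac{10}{17} \approx 0.58823$)
$q{\left(N \right)} = 175 - 87 N$
$U{\left(g,Z \right)} = g + g^{2}$ ($U{\left(g,Z \right)} = g^{2} + g = g + g^{2}$)
$q{\left(-161 \right)} + U{\left(R,87 \right)} = \left(175 - -14007\right) + \frac{10 \left(1 + \frac{10}{17}\right)}{17} = \left(175 + 14007\right) + \frac{10}{17} \cdot \frac{27}{17} = 14182 + \frac{270}{289} = \frac{4098868}{289}$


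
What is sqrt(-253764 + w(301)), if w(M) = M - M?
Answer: 6*I*sqrt(7049) ≈ 503.75*I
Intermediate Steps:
w(M) = 0
sqrt(-253764 + w(301)) = sqrt(-253764 + 0) = sqrt(-253764) = 6*I*sqrt(7049)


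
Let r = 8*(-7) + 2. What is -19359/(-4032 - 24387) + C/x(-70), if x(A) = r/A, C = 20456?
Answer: 6782463311/255771 ≈ 26518.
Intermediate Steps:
r = -54 (r = -56 + 2 = -54)
x(A) = -54/A
-19359/(-4032 - 24387) + C/x(-70) = -19359/(-4032 - 24387) + 20456/((-54/(-70))) = -19359/(-28419) + 20456/((-54*(-1/70))) = -19359*(-1/28419) + 20456/(27/35) = 6453/9473 + 20456*(35/27) = 6453/9473 + 715960/27 = 6782463311/255771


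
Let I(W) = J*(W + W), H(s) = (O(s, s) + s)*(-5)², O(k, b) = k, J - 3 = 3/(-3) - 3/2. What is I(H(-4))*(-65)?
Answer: 13000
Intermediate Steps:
J = ½ (J = 3 + (3/(-3) - 3/2) = 3 + (3*(-⅓) - 3*½) = 3 + (-1 - 3/2) = 3 - 5/2 = ½ ≈ 0.50000)
H(s) = 50*s (H(s) = (s + s)*(-5)² = (2*s)*25 = 50*s)
I(W) = W (I(W) = (W + W)/2 = (2*W)/2 = W)
I(H(-4))*(-65) = (50*(-4))*(-65) = -200*(-65) = 13000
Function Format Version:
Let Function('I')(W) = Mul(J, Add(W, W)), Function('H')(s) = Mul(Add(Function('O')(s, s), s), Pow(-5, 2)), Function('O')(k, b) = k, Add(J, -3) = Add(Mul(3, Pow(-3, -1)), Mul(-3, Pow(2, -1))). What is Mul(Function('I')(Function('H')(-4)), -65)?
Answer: 13000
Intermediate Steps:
J = Rational(1, 2) (J = Add(3, Add(Mul(3, Pow(-3, -1)), Mul(-3, Pow(2, -1)))) = Add(3, Add(Mul(3, Rational(-1, 3)), Mul(-3, Rational(1, 2)))) = Add(3, Add(-1, Rational(-3, 2))) = Add(3, Rational(-5, 2)) = Rational(1, 2) ≈ 0.50000)
Function('H')(s) = Mul(50, s) (Function('H')(s) = Mul(Add(s, s), Pow(-5, 2)) = Mul(Mul(2, s), 25) = Mul(50, s))
Function('I')(W) = W (Function('I')(W) = Mul(Rational(1, 2), Add(W, W)) = Mul(Rational(1, 2), Mul(2, W)) = W)
Mul(Function('I')(Function('H')(-4)), -65) = Mul(Mul(50, -4), -65) = Mul(-200, -65) = 13000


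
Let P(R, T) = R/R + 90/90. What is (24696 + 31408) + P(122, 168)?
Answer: 56106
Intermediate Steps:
P(R, T) = 2 (P(R, T) = 1 + 90*(1/90) = 1 + 1 = 2)
(24696 + 31408) + P(122, 168) = (24696 + 31408) + 2 = 56104 + 2 = 56106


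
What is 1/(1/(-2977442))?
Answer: -2977442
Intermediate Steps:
1/(1/(-2977442)) = 1/(-1/2977442) = -2977442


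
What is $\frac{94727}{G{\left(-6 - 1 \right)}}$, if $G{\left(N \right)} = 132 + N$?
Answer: $\frac{94727}{125} \approx 757.82$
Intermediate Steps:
$\frac{94727}{G{\left(-6 - 1 \right)}} = \frac{94727}{132 - 7} = \frac{94727}{125}$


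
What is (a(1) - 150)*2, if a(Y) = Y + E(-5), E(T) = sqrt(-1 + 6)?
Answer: -298 + 2*sqrt(5) ≈ -293.53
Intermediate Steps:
E(T) = sqrt(5)
a(Y) = Y + sqrt(5)
(a(1) - 150)*2 = ((1 + sqrt(5)) - 150)*2 = (-149 + sqrt(5))*2 = -298 + 2*sqrt(5)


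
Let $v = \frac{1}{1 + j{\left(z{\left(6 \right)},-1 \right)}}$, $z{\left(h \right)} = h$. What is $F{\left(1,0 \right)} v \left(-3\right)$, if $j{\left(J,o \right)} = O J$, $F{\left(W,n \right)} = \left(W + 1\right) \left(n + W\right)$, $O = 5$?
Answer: $- \frac{6}{31} \approx -0.19355$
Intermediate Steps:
$F{\left(W,n \right)} = \left(1 + W\right) \left(W + n\right)$
$j{\left(J,o \right)} = 5 J$
$v = \frac{1}{31}$ ($v = \frac{1}{1 + 5 \cdot 6} = \frac{1}{1 + 30} = \frac{1}{31} \approx 0.032258$)
$F{\left(1,0 \right)} v \left(-3\right) = \left(1 + 0 + 1^{2} + 1 \cdot 0\right) \frac{1}{31} \left(-3\right) = \left(1 + 0 + 1 + 0\right) \frac{1}{31} \left(-3\right) = 2 \cdot \frac{1}{31} \left(-3\right) = \frac{2}{31} \left(-3\right) = - \frac{6}{31}$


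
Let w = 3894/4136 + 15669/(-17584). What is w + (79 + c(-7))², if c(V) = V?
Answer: 4284348081/826448 ≈ 5184.0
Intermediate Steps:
w = 41649/826448 (w = 3894*(1/4136) + 15669*(-1/17584) = 177/188 - 15669/17584 = 41649/826448 ≈ 0.050395)
w + (79 + c(-7))² = 41649/826448 + (79 - 7)² = 41649/826448 + 72² = 41649/826448 + 5184 = 4284348081/826448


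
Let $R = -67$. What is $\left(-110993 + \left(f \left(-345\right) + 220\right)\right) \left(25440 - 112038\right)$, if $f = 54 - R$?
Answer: $13207753764$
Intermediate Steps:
$f = 121$ ($f = 54 - -67 = 54 + 67 = 121$)
$\left(-110993 + \left(f \left(-345\right) + 220\right)\right) \left(25440 - 112038\right) = \left(-110993 + \left(121 \left(-345\right) + 220\right)\right) \left(25440 - 112038\right) = \left(-110993 + \left(-41745 + 220\right)\right) \left(-86598\right) = \left(-110993 - 41525\right) \left(-86598\right) = \left(-152518\right) \left(-86598\right) = 13207753764$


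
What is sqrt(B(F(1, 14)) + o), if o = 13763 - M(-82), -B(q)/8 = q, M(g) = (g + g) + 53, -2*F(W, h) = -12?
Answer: sqrt(13826) ≈ 117.58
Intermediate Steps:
F(W, h) = 6 (F(W, h) = -1/2*(-12) = 6)
M(g) = 53 + 2*g (M(g) = 2*g + 53 = 53 + 2*g)
B(q) = -8*q
o = 13874 (o = 13763 - (53 + 2*(-82)) = 13763 - (53 - 164) = 13763 - 1*(-111) = 13763 + 111 = 13874)
sqrt(B(F(1, 14)) + o) = sqrt(-8*6 + 13874) = sqrt(-48 + 13874) = sqrt(13826)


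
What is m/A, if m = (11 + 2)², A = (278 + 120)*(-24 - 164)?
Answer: -169/74824 ≈ -0.0022586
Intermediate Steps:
A = -74824 (A = 398*(-188) = -74824)
m = 169 (m = 13² = 169)
m/A = 169/(-74824) = 169*(-1/74824) = -169/74824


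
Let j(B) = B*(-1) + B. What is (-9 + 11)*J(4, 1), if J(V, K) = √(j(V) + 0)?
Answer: 0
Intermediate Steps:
j(B) = 0 (j(B) = -B + B = 0)
J(V, K) = 0 (J(V, K) = √(0 + 0) = √0 = 0)
(-9 + 11)*J(4, 1) = (-9 + 11)*0 = 2*0 = 0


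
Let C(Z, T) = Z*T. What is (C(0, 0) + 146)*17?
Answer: 2482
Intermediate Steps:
C(Z, T) = T*Z
(C(0, 0) + 146)*17 = (0*0 + 146)*17 = (0 + 146)*17 = 146*17 = 2482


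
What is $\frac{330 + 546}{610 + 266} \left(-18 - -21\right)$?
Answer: $3$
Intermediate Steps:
$\frac{330 + 546}{610 + 266} \left(-18 - -21\right) = \frac{876}{876} \left(-18 + 21\right) = 876 \cdot \frac{1}{876} \cdot 3 = 1 \cdot 3 = 3$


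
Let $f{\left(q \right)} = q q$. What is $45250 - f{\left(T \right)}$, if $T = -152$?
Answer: $22146$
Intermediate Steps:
$f{\left(q \right)} = q^{2}$
$45250 - f{\left(T \right)} = 45250 - \left(-152\right)^{2} = 45250 - 23104 = 22146$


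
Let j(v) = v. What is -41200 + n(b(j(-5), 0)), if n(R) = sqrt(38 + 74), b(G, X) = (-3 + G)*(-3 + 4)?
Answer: -41200 + 4*sqrt(7) ≈ -41189.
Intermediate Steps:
b(G, X) = -3 + G (b(G, X) = (-3 + G)*1 = -3 + G)
n(R) = 4*sqrt(7) (n(R) = sqrt(112) = 4*sqrt(7))
-41200 + n(b(j(-5), 0)) = -41200 + 4*sqrt(7)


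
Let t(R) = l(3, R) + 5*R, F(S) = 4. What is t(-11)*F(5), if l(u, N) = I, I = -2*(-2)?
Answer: -204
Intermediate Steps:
I = 4
l(u, N) = 4
t(R) = 4 + 5*R
t(-11)*F(5) = (4 + 5*(-11))*4 = (4 - 55)*4 = -51*4 = -204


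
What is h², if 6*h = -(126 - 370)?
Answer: 14884/9 ≈ 1653.8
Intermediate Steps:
h = 122/3 (h = (-(126 - 370))/6 = (-1*(-244))/6 = (⅙)*244 = 122/3 ≈ 40.667)
h² = (122/3)² = 14884/9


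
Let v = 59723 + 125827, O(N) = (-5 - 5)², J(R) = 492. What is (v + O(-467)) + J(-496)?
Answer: 186142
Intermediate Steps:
O(N) = 100 (O(N) = (-10)² = 100)
v = 185550
(v + O(-467)) + J(-496) = (185550 + 100) + 492 = 185650 + 492 = 186142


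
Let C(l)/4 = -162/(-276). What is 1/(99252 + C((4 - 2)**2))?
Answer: 23/2282850 ≈ 1.0075e-5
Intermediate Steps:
C(l) = 54/23 (C(l) = 4*(-162/(-276)) = 4*(-162*(-1/276)) = 4*(27/46) = 54/23)
1/(99252 + C((4 - 2)**2)) = 1/(99252 + 54/23) = 1/(2282850/23) = 23/2282850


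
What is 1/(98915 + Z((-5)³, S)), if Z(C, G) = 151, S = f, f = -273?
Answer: 1/99066 ≈ 1.0094e-5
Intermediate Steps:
S = -273
1/(98915 + Z((-5)³, S)) = 1/(98915 + 151) = 1/99066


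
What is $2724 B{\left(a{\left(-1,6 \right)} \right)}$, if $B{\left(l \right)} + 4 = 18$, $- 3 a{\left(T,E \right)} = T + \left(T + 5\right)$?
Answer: $38136$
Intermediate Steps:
$a{\left(T,E \right)} = - \frac{5}{3} - \frac{2 T}{3}$ ($a{\left(T,E \right)} = - \frac{T + \left(T + 5\right)}{3} = - \frac{T + \left(5 + T\right)}{3} = - \frac{5 + 2 T}{3} = - \frac{5}{3} - \frac{2 T}{3}$)
$B{\left(l \right)} = 14$ ($B{\left(l \right)} = -4 + 18 = 14$)
$2724 B{\left(a{\left(-1,6 \right)} \right)} = 2724 \cdot 14 = 38136$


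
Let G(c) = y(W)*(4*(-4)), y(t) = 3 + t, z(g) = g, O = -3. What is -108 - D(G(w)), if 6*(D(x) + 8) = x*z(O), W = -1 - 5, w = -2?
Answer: -76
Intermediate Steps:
W = -6
G(c) = 48 (G(c) = (3 - 6)*(4*(-4)) = -3*(-16) = 48)
D(x) = -8 - x/2 (D(x) = -8 + (x*(-3))/6 = -8 + (-3*x)/6 = -8 - x/2)
-108 - D(G(w)) = -108 - (-8 - ½*48) = -108 - (-8 - 24) = -108 - 1*(-32) = -108 + 32 = -76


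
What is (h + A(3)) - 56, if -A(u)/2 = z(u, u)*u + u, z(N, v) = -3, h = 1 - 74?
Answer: -117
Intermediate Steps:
h = -73
A(u) = 4*u (A(u) = -2*(-3*u + u) = -(-4)*u = 4*u)
(h + A(3)) - 56 = (-73 + 4*3) - 56 = (-73 + 12) - 56 = -61 - 56 = -117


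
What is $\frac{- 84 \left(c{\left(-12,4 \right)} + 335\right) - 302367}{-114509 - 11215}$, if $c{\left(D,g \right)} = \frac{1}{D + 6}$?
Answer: $\frac{330493}{125724} \approx 2.6287$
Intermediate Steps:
$c{\left(D,g \right)} = \frac{1}{6 + D}$
$\frac{- 84 \left(c{\left(-12,4 \right)} + 335\right) - 302367}{-114509 - 11215} = \frac{- 84 \left(\frac{1}{6 - 12} + 335\right) - 302367}{-114509 - 11215} = \frac{- 84 \left(\frac{1}{-6} + 335\right) - 302367}{-114509 + \left(-227323 + 216108\right)} = \frac{- 84 \left(- \frac{1}{6} + 335\right) - 302367}{-114509 - 11215} = \frac{\left(-84\right) \frac{2009}{6} - 302367}{-125724} = \left(-28126 - 302367\right) \left(- \frac{1}{125724}\right) = \left(-330493\right) \left(- \frac{1}{125724}\right) = \frac{330493}{125724}$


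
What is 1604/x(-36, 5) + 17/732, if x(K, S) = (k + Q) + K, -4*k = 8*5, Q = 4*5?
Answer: -586843/9516 ≈ -61.669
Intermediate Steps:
Q = 20
k = -10 (k = -2*5 = -¼*40 = -10)
x(K, S) = 10 + K (x(K, S) = (-10 + 20) + K = 10 + K)
1604/x(-36, 5) + 17/732 = 1604/(10 - 36) + 17/732 = 1604/(-26) + 17*(1/732) = 1604*(-1/26) + 17/732 = -802/13 + 17/732 = -586843/9516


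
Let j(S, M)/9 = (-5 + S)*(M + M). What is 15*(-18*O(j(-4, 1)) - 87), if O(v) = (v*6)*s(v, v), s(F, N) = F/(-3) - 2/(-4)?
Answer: 14301675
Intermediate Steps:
j(S, M) = 18*M*(-5 + S) (j(S, M) = 9*((-5 + S)*(M + M)) = 9*((-5 + S)*(2*M)) = 9*(2*M*(-5 + S)) = 18*M*(-5 + S))
s(F, N) = ½ - F/3 (s(F, N) = F*(-⅓) - 2*(-¼) = -F/3 + ½ = ½ - F/3)
O(v) = 6*v*(½ - v/3) (O(v) = (v*6)*(½ - v/3) = (6*v)*(½ - v/3) = 6*v*(½ - v/3))
15*(-18*O(j(-4, 1)) - 87) = 15*(-18*18*1*(-5 - 4)*(3 - 36*(-5 - 4)) - 87) = 15*(-18*18*1*(-9)*(3 - 36*(-9)) - 87) = 15*(-(-2916)*(3 - 2*(-162)) - 87) = 15*(-(-2916)*(3 + 324) - 87) = 15*(-(-2916)*327 - 87) = 15*(-18*(-52974) - 87) = 15*(953532 - 87) = 15*953445 = 14301675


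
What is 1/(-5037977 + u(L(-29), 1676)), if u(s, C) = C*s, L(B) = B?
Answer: -1/5086581 ≈ -1.9660e-7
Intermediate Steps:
1/(-5037977 + u(L(-29), 1676)) = 1/(-5037977 + 1676*(-29)) = 1/(-5037977 - 48604) = 1/(-5086581) = -1/5086581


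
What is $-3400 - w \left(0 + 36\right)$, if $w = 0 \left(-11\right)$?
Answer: $-3400$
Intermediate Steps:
$w = 0$
$-3400 - w \left(0 + 36\right) = -3400 - 0 \left(0 + 36\right) = -3400 - 0 \cdot 36 = -3400 - 0 = -3400 + 0 = -3400$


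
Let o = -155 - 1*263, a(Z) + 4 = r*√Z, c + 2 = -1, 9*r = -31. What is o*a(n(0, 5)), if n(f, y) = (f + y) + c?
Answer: 1672 + 12958*√2/9 ≈ 3708.2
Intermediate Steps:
r = -31/9 (r = (⅑)*(-31) = -31/9 ≈ -3.4444)
c = -3 (c = -2 - 1 = -3)
n(f, y) = -3 + f + y (n(f, y) = (f + y) - 3 = -3 + f + y)
a(Z) = -4 - 31*√Z/9
o = -418 (o = -155 - 263 = -418)
o*a(n(0, 5)) = -418*(-4 - 31*√(-3 + 0 + 5)/9) = -418*(-4 - 31*√2/9) = 1672 + 12958*√2/9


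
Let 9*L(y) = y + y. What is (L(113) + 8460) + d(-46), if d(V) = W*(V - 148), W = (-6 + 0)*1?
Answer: 86842/9 ≈ 9649.1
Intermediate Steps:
W = -6 (W = -6*1 = -6)
d(V) = 888 - 6*V (d(V) = -6*(V - 148) = -6*(-148 + V) = 888 - 6*V)
L(y) = 2*y/9 (L(y) = (y + y)/9 = (2*y)/9 = 2*y/9)
(L(113) + 8460) + d(-46) = ((2/9)*113 + 8460) + (888 - 6*(-46)) = (226/9 + 8460) + (888 + 276) = 76366/9 + 1164 = 86842/9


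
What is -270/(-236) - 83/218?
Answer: 4909/6431 ≈ 0.76333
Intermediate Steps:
-270/(-236) - 83/218 = -270*(-1/236) - 83*1/218 = 135/118 - 83/218 = 4909/6431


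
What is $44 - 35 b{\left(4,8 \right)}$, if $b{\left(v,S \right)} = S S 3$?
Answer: $-6676$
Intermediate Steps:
$b{\left(v,S \right)} = 3 S^{2}$ ($b{\left(v,S \right)} = S^{2} \cdot 3 = 3 S^{2}$)
$44 - 35 b{\left(4,8 \right)} = 44 - 35 \cdot 3 \cdot 8^{2} = 44 - 35 \cdot 3 \cdot 64 = 44 - 6720 = -6676$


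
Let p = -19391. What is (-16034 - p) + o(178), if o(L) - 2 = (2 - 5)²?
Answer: 3368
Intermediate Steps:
o(L) = 11 (o(L) = 2 + (2 - 5)² = 2 + (-3)² = 2 + 9 = 11)
(-16034 - p) + o(178) = (-16034 - 1*(-19391)) + 11 = (-16034 + 19391) + 11 = 3357 + 11 = 3368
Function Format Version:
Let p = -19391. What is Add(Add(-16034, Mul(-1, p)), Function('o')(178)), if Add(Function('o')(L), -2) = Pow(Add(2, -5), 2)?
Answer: 3368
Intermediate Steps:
Function('o')(L) = 11 (Function('o')(L) = Add(2, Pow(Add(2, -5), 2)) = Add(2, Pow(-3, 2)) = Add(2, 9) = 11)
Add(Add(-16034, Mul(-1, p)), Function('o')(178)) = Add(Add(-16034, Mul(-1, -19391)), 11) = Add(Add(-16034, 19391), 11) = Add(3357, 11) = 3368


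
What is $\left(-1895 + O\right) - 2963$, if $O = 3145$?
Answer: $-1713$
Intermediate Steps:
$\left(-1895 + O\right) - 2963 = \left(-1895 + 3145\right) - 2963 = 1250 - 2963 = -1713$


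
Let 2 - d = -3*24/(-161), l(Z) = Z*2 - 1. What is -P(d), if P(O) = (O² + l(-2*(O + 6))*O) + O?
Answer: 1153500/25921 ≈ 44.501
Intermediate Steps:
l(Z) = -1 + 2*Z (l(Z) = 2*Z - 1 = -1 + 2*Z)
d = 250/161 (d = 2 - (-3*24)/(-161) = 2 - (-72)*(-1)/161 = 2 - 1*72/161 = 2 - 72/161 = 250/161 ≈ 1.5528)
P(O) = O + O² + O*(-25 - 4*O) (P(O) = (O² + (-1 + 2*(-2*(O + 6)))*O) + O = (O² + (-1 + 2*(-2*(6 + O)))*O) + O = (O² + (-1 + 2*(-12 - 2*O))*O) + O = (O² + (-1 + (-24 - 4*O))*O) + O = (O² + (-25 - 4*O)*O) + O = (O² + O*(-25 - 4*O)) + O = O + O² + O*(-25 - 4*O))
-P(d) = -3*250*(-8 - 1*250/161)/161 = -3*250*(-8 - 250/161)/161 = -3*250*(-1538)/(161*161) = -1*(-1153500/25921) = 1153500/25921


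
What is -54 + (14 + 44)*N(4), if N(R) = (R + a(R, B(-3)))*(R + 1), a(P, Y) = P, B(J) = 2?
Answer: 2266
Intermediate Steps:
N(R) = 2*R*(1 + R) (N(R) = (R + R)*(R + 1) = (2*R)*(1 + R) = 2*R*(1 + R))
-54 + (14 + 44)*N(4) = -54 + (14 + 44)*(2*4*(1 + 4)) = -54 + 58*(2*4*5) = -54 + 58*40 = -54 + 2320 = 2266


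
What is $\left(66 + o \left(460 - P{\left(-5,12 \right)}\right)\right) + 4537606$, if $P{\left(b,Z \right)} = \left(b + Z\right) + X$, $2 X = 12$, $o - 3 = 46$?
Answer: $4559575$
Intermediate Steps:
$o = 49$ ($o = 3 + 46 = 49$)
$X = 6$ ($X = \frac{1}{2} \cdot 12 = 6$)
$P{\left(b,Z \right)} = 6 + Z + b$ ($P{\left(b,Z \right)} = \left(b + Z\right) + 6 = \left(Z + b\right) + 6 = 6 + Z + b$)
$\left(66 + o \left(460 - P{\left(-5,12 \right)}\right)\right) + 4537606 = \left(66 + 49 \left(460 - \left(6 + 12 - 5\right)\right)\right) + 4537606 = \left(66 + 49 \left(460 - 13\right)\right) + 4537606 = \left(66 + 49 \cdot 447\right) + 4537606 = \left(66 + 21903\right) + 4537606 = 21969 + 4537606 = 4559575$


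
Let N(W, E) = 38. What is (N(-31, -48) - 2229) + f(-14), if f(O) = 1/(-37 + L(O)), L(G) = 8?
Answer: -63540/29 ≈ -2191.0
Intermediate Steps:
f(O) = -1/29 (f(O) = 1/(-37 + 8) = 1/(-29) = -1/29)
(N(-31, -48) - 2229) + f(-14) = (38 - 2229) - 1/29 = -2191 - 1/29 = -63540/29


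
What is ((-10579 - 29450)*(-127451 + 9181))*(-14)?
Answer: -66279217620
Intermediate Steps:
((-10579 - 29450)*(-127451 + 9181))*(-14) = -40029*(-118270)*(-14) = 4734229830*(-14) = -66279217620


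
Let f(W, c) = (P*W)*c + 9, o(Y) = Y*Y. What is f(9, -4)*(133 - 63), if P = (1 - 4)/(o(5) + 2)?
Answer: 910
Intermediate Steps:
o(Y) = Y²
P = -⅑ (P = (1 - 4)/(5² + 2) = -3/(25 + 2) = -3/27 = -3*1/27 = -⅑ ≈ -0.11111)
f(W, c) = 9 - W*c/9 (f(W, c) = (-W/9)*c + 9 = -W*c/9 + 9 = 9 - W*c/9)
f(9, -4)*(133 - 63) = (9 - ⅑*9*(-4))*(133 - 63) = (9 + 4)*70 = 13*70 = 910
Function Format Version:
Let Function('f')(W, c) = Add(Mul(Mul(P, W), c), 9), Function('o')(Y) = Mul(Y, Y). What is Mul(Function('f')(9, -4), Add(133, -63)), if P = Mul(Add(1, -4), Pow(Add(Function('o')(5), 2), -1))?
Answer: 910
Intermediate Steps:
Function('o')(Y) = Pow(Y, 2)
P = Rational(-1, 9) (P = Mul(Add(1, -4), Pow(Add(Pow(5, 2), 2), -1)) = Mul(-3, Pow(Add(25, 2), -1)) = Mul(-3, Pow(27, -1)) = Mul(-3, Rational(1, 27)) = Rational(-1, 9) ≈ -0.11111)
Function('f')(W, c) = Add(9, Mul(Rational(-1, 9), W, c)) (Function('f')(W, c) = Add(Mul(Mul(Rational(-1, 9), W), c), 9) = Add(Mul(Rational(-1, 9), W, c), 9) = Add(9, Mul(Rational(-1, 9), W, c)))
Mul(Function('f')(9, -4), Add(133, -63)) = Mul(Add(9, Mul(Rational(-1, 9), 9, -4)), Add(133, -63)) = Mul(Add(9, 4), 70) = Mul(13, 70) = 910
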